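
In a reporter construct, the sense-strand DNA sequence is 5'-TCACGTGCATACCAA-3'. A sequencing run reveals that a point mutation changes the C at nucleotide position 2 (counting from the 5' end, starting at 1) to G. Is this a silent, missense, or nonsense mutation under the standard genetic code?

nonsense

Position 2 falls in codon 1: TCA → Ser.
After the substitution the codon is TGA → Stop.
The new codon is a stop codon, so this is a nonsense mutation.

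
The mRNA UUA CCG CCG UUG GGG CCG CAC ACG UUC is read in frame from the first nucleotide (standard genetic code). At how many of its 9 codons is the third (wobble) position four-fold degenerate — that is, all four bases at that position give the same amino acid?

Codon 1 UUA (Leu): third position 2-fold.
Codon 2 CCG (Pro): third position 4-fold.
Codon 3 CCG (Pro): third position 4-fold.
Codon 4 UUG (Leu): third position 2-fold.
Codon 5 GGG (Gly): third position 4-fold.
Codon 6 CCG (Pro): third position 4-fold.
Codon 7 CAC (His): third position 2-fold.
Codon 8 ACG (Thr): third position 4-fold.
Codon 9 UUC (Phe): third position 2-fold.
Four-fold degenerate third positions: 5.

5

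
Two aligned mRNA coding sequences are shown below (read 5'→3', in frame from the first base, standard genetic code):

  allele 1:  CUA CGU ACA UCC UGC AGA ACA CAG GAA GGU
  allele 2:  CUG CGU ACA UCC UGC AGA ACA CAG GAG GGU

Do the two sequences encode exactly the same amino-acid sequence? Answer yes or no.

yes

Codon 1: CUA Leu / CUG Leu — synonymous.
Codon 2: CGU Arg / CGU Arg — identical.
Codon 3: ACA Thr / ACA Thr — identical.
Codon 4: UCC Ser / UCC Ser — identical.
Codon 5: UGC Cys / UGC Cys — identical.
Codon 6: AGA Arg / AGA Arg — identical.
Codon 7: ACA Thr / ACA Thr — identical.
Codon 8: CAG Gln / CAG Gln — identical.
Codon 9: GAA Glu / GAG Glu — synonymous.
Codon 10: GGU Gly / GGU Gly — identical.
Nonsynonymous differences: 0 → same protein.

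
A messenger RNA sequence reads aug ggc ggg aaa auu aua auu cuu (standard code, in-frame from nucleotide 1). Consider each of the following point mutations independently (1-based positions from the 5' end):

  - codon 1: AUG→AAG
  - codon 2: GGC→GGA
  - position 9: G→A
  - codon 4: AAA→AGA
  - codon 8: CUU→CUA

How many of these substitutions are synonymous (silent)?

3

Codon 1: AUG (Met) → AAG (Lys) — missense.
Codon 2: GGC (Gly) → GGA (Gly) — synonymous.
Codon 3: GGG (Gly) → GGA (Gly) — synonymous.
Codon 4: AAA (Lys) → AGA (Arg) — missense.
Codon 8: CUU (Leu) → CUA (Leu) — synonymous.
Synonymous: 3 of 5.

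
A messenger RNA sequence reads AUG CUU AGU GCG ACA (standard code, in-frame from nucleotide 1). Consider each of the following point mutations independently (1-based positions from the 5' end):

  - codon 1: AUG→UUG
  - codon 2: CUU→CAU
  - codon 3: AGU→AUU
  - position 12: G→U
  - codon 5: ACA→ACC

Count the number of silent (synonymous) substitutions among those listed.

Codon 1: AUG (Met) → UUG (Leu) — missense.
Codon 2: CUU (Leu) → CAU (His) — missense.
Codon 3: AGU (Ser) → AUU (Ile) — missense.
Codon 4: GCG (Ala) → GCU (Ala) — synonymous.
Codon 5: ACA (Thr) → ACC (Thr) — synonymous.
Synonymous: 2 of 5.

2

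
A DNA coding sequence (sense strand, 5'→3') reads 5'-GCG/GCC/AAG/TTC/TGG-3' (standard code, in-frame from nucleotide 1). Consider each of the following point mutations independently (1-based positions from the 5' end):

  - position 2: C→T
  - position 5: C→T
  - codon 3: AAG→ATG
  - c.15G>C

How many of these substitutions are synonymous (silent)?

0

Codon 1: GCG (Ala) → GTG (Val) — missense.
Codon 2: GCC (Ala) → GTC (Val) — missense.
Codon 3: AAG (Lys) → ATG (Met) — missense.
Codon 5: TGG (Trp) → TGC (Cys) — missense.
Synonymous: 0 of 4.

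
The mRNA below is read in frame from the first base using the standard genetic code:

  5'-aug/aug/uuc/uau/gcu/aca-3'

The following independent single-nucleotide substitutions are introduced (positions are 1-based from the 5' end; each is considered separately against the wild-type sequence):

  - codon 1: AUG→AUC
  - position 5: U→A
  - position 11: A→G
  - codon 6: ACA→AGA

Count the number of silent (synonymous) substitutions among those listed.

0

Codon 1: AUG (Met) → AUC (Ile) — missense.
Codon 2: AUG (Met) → AAG (Lys) — missense.
Codon 4: UAU (Tyr) → UGU (Cys) — missense.
Codon 6: ACA (Thr) → AGA (Arg) — missense.
Synonymous: 0 of 4.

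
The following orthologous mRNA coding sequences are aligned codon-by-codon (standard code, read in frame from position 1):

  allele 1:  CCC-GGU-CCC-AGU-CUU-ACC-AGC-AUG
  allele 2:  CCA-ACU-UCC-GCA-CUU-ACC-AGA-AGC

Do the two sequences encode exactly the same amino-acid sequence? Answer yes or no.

Codon 1: CCC Pro / CCA Pro — synonymous.
Codon 2: GGU Gly / ACU Thr — nonsynonymous.
Codon 3: CCC Pro / UCC Ser — nonsynonymous.
Codon 4: AGU Ser / GCA Ala — nonsynonymous.
Codon 5: CUU Leu / CUU Leu — identical.
Codon 6: ACC Thr / ACC Thr — identical.
Codon 7: AGC Ser / AGA Arg — nonsynonymous.
Codon 8: AUG Met / AGC Ser — nonsynonymous.
Nonsynonymous differences: 5 → different protein.

no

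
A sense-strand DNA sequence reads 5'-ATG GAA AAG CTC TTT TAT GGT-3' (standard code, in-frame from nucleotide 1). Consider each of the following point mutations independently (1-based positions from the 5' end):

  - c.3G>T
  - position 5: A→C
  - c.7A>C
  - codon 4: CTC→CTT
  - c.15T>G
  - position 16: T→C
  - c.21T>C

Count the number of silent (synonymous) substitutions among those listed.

Codon 1: ATG (Met) → ATT (Ile) — missense.
Codon 2: GAA (Glu) → GCA (Ala) — missense.
Codon 3: AAG (Lys) → CAG (Gln) — missense.
Codon 4: CTC (Leu) → CTT (Leu) — synonymous.
Codon 5: TTT (Phe) → TTG (Leu) — missense.
Codon 6: TAT (Tyr) → CAT (His) — missense.
Codon 7: GGT (Gly) → GGC (Gly) — synonymous.
Synonymous: 2 of 7.

2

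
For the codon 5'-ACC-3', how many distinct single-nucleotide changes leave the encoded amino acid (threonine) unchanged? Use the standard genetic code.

3

Position 1: none → 0 synonymous.
Position 2: none → 0 synonymous.
Position 3: ACT, ACA, ACG → 3 synonymous.
Total: 0 + 0 + 3 = 3.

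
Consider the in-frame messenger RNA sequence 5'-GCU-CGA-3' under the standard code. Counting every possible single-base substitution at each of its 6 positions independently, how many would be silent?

Codon 1 (GCU, Ala): 3 synonymous substitutions.
Codon 2 (CGA, Arg): 4 synonymous substitutions.
Total: 3 + 4 = 7.

7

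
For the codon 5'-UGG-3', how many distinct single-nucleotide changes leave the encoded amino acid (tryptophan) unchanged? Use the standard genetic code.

0

Position 1: none → 0 synonymous.
Position 2: none → 0 synonymous.
Position 3: none → 0 synonymous.
Total: 0 + 0 + 0 = 0.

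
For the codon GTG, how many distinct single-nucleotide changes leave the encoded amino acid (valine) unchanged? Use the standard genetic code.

3

Position 1: none → 0 synonymous.
Position 2: none → 0 synonymous.
Position 3: GTT, GTC, GTA → 3 synonymous.
Total: 0 + 0 + 3 = 3.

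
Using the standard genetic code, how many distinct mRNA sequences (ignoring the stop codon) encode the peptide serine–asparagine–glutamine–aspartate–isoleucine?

Ser: 6 codons.
Asn: 2 codons.
Gln: 2 codons.
Asp: 2 codons.
Ile: 3 codons.
6 × 2 × 2 × 2 × 3 = 144.

144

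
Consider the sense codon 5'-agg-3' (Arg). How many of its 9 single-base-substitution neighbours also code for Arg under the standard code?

2

Position 1: CGG → 1 synonymous.
Position 2: none → 0 synonymous.
Position 3: AGA → 1 synonymous.
Total: 1 + 0 + 1 = 2.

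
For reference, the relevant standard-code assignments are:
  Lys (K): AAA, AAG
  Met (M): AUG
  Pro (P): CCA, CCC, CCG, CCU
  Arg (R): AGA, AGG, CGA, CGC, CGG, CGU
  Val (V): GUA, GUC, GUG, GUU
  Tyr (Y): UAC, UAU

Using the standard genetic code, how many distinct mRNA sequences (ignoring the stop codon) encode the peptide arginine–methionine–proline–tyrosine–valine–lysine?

384

Arg: 6 codons.
Met: 1 codon.
Pro: 4 codons.
Tyr: 2 codons.
Val: 4 codons.
Lys: 2 codons.
6 × 1 × 4 × 2 × 4 × 2 = 384.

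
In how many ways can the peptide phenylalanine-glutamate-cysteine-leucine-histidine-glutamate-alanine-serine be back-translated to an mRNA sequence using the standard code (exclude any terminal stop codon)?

Phe: 2 codons.
Glu: 2 codons.
Cys: 2 codons.
Leu: 6 codons.
His: 2 codons.
Glu: 2 codons.
Ala: 4 codons.
Ser: 6 codons.
2 × 2 × 2 × 6 × 2 × 2 × 4 × 6 = 4608.

4608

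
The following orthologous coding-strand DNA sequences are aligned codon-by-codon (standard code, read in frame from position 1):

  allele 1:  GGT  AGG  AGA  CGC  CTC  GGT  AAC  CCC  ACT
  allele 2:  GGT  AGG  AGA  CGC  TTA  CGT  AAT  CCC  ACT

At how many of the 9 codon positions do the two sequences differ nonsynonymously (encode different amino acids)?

Codon 1: GGT Gly / GGT Gly — identical.
Codon 2: AGG Arg / AGG Arg — identical.
Codon 3: AGA Arg / AGA Arg — identical.
Codon 4: CGC Arg / CGC Arg — identical.
Codon 5: CTC Leu / TTA Leu — synonymous.
Codon 6: GGT Gly / CGT Arg — nonsynonymous.
Codon 7: AAC Asn / AAT Asn — synonymous.
Codon 8: CCC Pro / CCC Pro — identical.
Codon 9: ACT Thr / ACT Thr — identical.
Nonsynonymous differences: 1.

1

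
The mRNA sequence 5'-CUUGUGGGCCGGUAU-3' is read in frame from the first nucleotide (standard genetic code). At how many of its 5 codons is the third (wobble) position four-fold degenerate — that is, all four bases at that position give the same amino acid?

4

Codon 1 CUU (Leu): third position 4-fold.
Codon 2 GUG (Val): third position 4-fold.
Codon 3 GGC (Gly): third position 4-fold.
Codon 4 CGG (Arg): third position 4-fold.
Codon 5 UAU (Tyr): third position 2-fold.
Four-fold degenerate third positions: 4.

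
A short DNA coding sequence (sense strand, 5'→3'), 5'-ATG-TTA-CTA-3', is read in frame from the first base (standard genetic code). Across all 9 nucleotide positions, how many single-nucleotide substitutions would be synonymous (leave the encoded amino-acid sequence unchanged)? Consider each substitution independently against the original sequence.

Codon 1 (ATG, Met): 0 synonymous substitutions.
Codon 2 (TTA, Leu): 2 synonymous substitutions.
Codon 3 (CTA, Leu): 4 synonymous substitutions.
Total: 0 + 2 + 4 = 6.

6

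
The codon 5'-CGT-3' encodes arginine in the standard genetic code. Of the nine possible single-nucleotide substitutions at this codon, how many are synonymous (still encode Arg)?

3

Position 1: none → 0 synonymous.
Position 2: none → 0 synonymous.
Position 3: CGC, CGA, CGG → 3 synonymous.
Total: 0 + 0 + 3 = 3.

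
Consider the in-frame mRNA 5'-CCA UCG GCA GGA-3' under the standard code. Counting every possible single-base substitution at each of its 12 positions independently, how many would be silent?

Codon 1 (CCA, Pro): 3 synonymous substitutions.
Codon 2 (UCG, Ser): 3 synonymous substitutions.
Codon 3 (GCA, Ala): 3 synonymous substitutions.
Codon 4 (GGA, Gly): 3 synonymous substitutions.
Total: 3 + 3 + 3 + 3 = 12.

12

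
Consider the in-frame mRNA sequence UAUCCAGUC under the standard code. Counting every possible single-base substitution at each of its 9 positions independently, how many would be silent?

7

Codon 1 (UAU, Tyr): 1 synonymous substitution.
Codon 2 (CCA, Pro): 3 synonymous substitutions.
Codon 3 (GUC, Val): 3 synonymous substitutions.
Total: 1 + 3 + 3 = 7.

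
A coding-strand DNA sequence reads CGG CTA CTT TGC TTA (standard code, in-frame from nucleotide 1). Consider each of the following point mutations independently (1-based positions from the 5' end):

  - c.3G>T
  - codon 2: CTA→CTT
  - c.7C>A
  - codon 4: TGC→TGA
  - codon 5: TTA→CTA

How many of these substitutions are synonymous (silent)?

3

Codon 1: CGG (Arg) → CGT (Arg) — synonymous.
Codon 2: CTA (Leu) → CTT (Leu) — synonymous.
Codon 3: CTT (Leu) → ATT (Ile) — missense.
Codon 4: TGC (Cys) → TGA (Stop) — nonsense.
Codon 5: TTA (Leu) → CTA (Leu) — synonymous.
Synonymous: 3 of 5.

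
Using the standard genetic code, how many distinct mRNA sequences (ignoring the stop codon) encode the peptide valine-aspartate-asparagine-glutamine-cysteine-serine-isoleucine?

Val: 4 codons.
Asp: 2 codons.
Asn: 2 codons.
Gln: 2 codons.
Cys: 2 codons.
Ser: 6 codons.
Ile: 3 codons.
4 × 2 × 2 × 2 × 2 × 6 × 3 = 1152.

1152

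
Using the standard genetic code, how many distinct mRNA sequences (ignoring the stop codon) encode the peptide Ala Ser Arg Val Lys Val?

4608

Ala: 4 codons.
Ser: 6 codons.
Arg: 6 codons.
Val: 4 codons.
Lys: 2 codons.
Val: 4 codons.
4 × 6 × 6 × 4 × 2 × 4 = 4608.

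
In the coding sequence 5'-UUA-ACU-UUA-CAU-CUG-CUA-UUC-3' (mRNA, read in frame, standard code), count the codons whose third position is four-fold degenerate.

Codon 1 UUA (Leu): third position 2-fold.
Codon 2 ACU (Thr): third position 4-fold.
Codon 3 UUA (Leu): third position 2-fold.
Codon 4 CAU (His): third position 2-fold.
Codon 5 CUG (Leu): third position 4-fold.
Codon 6 CUA (Leu): third position 4-fold.
Codon 7 UUC (Phe): third position 2-fold.
Four-fold degenerate third positions: 3.

3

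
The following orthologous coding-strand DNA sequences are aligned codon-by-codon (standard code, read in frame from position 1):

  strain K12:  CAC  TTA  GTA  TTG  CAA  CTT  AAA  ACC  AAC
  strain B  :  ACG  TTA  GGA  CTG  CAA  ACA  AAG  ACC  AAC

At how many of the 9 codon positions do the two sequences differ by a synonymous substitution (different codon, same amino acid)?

2

Codon 1: CAC His / ACG Thr — nonsynonymous.
Codon 2: TTA Leu / TTA Leu — identical.
Codon 3: GTA Val / GGA Gly — nonsynonymous.
Codon 4: TTG Leu / CTG Leu — synonymous.
Codon 5: CAA Gln / CAA Gln — identical.
Codon 6: CTT Leu / ACA Thr — nonsynonymous.
Codon 7: AAA Lys / AAG Lys — synonymous.
Codon 8: ACC Thr / ACC Thr — identical.
Codon 9: AAC Asn / AAC Asn — identical.
Synonymous differences: 2.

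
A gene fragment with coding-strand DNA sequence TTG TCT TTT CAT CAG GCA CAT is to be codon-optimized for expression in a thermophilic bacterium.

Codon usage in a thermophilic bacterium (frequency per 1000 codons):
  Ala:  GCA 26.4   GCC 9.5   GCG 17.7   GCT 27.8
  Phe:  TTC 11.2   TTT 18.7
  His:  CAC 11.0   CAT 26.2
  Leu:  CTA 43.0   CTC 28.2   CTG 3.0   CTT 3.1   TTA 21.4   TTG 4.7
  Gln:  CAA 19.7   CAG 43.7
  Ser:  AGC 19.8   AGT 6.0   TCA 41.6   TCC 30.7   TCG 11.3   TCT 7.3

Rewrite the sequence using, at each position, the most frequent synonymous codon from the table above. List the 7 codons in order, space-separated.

CTA TCA TTT CAT CAG GCT CAT

Codon 1 (Leu): best is CTA at 43.0.
Codon 2 (Ser): best is TCA at 41.6.
Codon 3 (Phe): best is TTT at 18.7.
Codon 4 (His): best is CAT at 26.2.
Codon 5 (Gln): best is CAG at 43.7.
Codon 6 (Ala): best is GCT at 27.8.
Codon 7 (His): best is CAT at 26.2.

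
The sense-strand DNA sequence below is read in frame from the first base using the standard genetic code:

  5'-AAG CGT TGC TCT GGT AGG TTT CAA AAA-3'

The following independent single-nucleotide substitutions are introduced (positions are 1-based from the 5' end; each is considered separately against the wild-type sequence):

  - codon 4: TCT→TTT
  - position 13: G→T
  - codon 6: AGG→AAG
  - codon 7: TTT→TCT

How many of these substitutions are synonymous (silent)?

Codon 4: TCT (Ser) → TTT (Phe) — missense.
Codon 5: GGT (Gly) → TGT (Cys) — missense.
Codon 6: AGG (Arg) → AAG (Lys) — missense.
Codon 7: TTT (Phe) → TCT (Ser) — missense.
Synonymous: 0 of 4.

0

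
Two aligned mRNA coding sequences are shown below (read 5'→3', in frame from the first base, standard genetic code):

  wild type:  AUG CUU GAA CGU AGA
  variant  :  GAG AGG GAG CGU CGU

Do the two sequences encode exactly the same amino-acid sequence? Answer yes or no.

no

Codon 1: AUG Met / GAG Glu — nonsynonymous.
Codon 2: CUU Leu / AGG Arg — nonsynonymous.
Codon 3: GAA Glu / GAG Glu — synonymous.
Codon 4: CGU Arg / CGU Arg — identical.
Codon 5: AGA Arg / CGU Arg — synonymous.
Nonsynonymous differences: 2 → different protein.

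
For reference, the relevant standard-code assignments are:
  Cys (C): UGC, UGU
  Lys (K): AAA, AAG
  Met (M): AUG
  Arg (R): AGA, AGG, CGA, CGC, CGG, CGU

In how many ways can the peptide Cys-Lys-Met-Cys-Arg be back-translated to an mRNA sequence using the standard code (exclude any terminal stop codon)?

48

Cys: 2 codons.
Lys: 2 codons.
Met: 1 codon.
Cys: 2 codons.
Arg: 6 codons.
2 × 2 × 1 × 2 × 6 = 48.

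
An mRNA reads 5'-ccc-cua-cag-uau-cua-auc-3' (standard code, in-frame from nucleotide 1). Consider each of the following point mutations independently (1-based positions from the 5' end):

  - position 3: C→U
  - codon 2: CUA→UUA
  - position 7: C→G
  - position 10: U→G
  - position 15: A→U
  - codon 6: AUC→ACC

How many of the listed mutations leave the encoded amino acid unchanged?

Codon 1: CCC (Pro) → CCU (Pro) — synonymous.
Codon 2: CUA (Leu) → UUA (Leu) — synonymous.
Codon 3: CAG (Gln) → GAG (Glu) — missense.
Codon 4: UAU (Tyr) → GAU (Asp) — missense.
Codon 5: CUA (Leu) → CUU (Leu) — synonymous.
Codon 6: AUC (Ile) → ACC (Thr) — missense.
Synonymous: 3 of 6.

3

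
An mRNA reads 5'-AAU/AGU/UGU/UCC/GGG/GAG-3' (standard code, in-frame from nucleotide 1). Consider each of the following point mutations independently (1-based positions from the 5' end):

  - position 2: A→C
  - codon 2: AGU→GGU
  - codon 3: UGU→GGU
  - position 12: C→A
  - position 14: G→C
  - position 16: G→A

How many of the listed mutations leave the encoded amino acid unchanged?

1

Codon 1: AAU (Asn) → ACU (Thr) — missense.
Codon 2: AGU (Ser) → GGU (Gly) — missense.
Codon 3: UGU (Cys) → GGU (Gly) — missense.
Codon 4: UCC (Ser) → UCA (Ser) — synonymous.
Codon 5: GGG (Gly) → GCG (Ala) — missense.
Codon 6: GAG (Glu) → AAG (Lys) — missense.
Synonymous: 1 of 6.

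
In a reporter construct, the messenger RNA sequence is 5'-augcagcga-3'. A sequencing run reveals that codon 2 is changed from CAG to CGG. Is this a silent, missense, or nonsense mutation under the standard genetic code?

missense

Position 5 falls in codon 2: CAG → Gln.
After the substitution the codon is CGG → Arg.
Gln ≠ Arg, so this is a missense mutation.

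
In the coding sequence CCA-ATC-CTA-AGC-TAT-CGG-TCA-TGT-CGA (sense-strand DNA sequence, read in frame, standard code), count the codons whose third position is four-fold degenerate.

5

Codon 1 CCA (Pro): third position 4-fold.
Codon 2 ATC (Ile): third position 3-fold.
Codon 3 CTA (Leu): third position 4-fold.
Codon 4 AGC (Ser): third position 2-fold.
Codon 5 TAT (Tyr): third position 2-fold.
Codon 6 CGG (Arg): third position 4-fold.
Codon 7 TCA (Ser): third position 4-fold.
Codon 8 TGT (Cys): third position 2-fold.
Codon 9 CGA (Arg): third position 4-fold.
Four-fold degenerate third positions: 5.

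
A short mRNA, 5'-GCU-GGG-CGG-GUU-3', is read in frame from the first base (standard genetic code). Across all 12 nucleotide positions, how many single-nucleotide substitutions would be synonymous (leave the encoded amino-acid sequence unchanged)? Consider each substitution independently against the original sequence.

Codon 1 (GCU, Ala): 3 synonymous substitutions.
Codon 2 (GGG, Gly): 3 synonymous substitutions.
Codon 3 (CGG, Arg): 4 synonymous substitutions.
Codon 4 (GUU, Val): 3 synonymous substitutions.
Total: 3 + 3 + 4 + 3 = 13.

13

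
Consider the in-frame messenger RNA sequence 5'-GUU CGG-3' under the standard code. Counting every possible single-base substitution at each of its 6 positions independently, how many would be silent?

Codon 1 (GUU, Val): 3 synonymous substitutions.
Codon 2 (CGG, Arg): 4 synonymous substitutions.
Total: 3 + 4 = 7.

7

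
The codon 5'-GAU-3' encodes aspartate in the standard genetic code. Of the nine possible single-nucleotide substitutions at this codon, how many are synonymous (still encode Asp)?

1

Position 1: none → 0 synonymous.
Position 2: none → 0 synonymous.
Position 3: GAC → 1 synonymous.
Total: 0 + 0 + 1 = 1.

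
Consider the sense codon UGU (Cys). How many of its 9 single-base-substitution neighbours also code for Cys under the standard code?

Position 1: none → 0 synonymous.
Position 2: none → 0 synonymous.
Position 3: UGC → 1 synonymous.
Total: 0 + 0 + 1 = 1.

1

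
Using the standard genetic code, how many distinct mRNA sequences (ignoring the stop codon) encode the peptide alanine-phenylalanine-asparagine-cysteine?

Ala: 4 codons.
Phe: 2 codons.
Asn: 2 codons.
Cys: 2 codons.
4 × 2 × 2 × 2 = 32.

32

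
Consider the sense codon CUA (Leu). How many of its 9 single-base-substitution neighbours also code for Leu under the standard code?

4

Position 1: UUA → 1 synonymous.
Position 2: none → 0 synonymous.
Position 3: CUU, CUC, CUG → 3 synonymous.
Total: 1 + 0 + 3 = 4.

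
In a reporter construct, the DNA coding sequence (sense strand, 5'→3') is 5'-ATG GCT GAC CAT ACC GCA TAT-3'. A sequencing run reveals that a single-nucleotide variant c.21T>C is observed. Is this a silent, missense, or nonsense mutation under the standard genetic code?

silent

Position 21 falls in codon 7: TAT → Tyr.
After the substitution the codon is TAC → Tyr.
Both encode Tyr, so the change is synonymous.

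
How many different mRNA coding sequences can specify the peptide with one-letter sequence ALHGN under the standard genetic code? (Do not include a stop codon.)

384

Ala: 4 codons.
Leu: 6 codons.
His: 2 codons.
Gly: 4 codons.
Asn: 2 codons.
4 × 6 × 2 × 4 × 2 = 384.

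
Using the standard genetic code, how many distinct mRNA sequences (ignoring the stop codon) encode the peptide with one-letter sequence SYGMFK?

Ser: 6 codons.
Tyr: 2 codons.
Gly: 4 codons.
Met: 1 codon.
Phe: 2 codons.
Lys: 2 codons.
6 × 2 × 4 × 1 × 2 × 2 = 192.

192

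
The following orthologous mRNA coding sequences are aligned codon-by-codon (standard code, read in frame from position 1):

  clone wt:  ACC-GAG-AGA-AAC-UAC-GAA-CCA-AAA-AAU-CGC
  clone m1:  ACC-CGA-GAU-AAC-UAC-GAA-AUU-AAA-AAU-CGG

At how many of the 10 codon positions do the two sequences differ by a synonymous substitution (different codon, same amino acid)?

1

Codon 1: ACC Thr / ACC Thr — identical.
Codon 2: GAG Glu / CGA Arg — nonsynonymous.
Codon 3: AGA Arg / GAU Asp — nonsynonymous.
Codon 4: AAC Asn / AAC Asn — identical.
Codon 5: UAC Tyr / UAC Tyr — identical.
Codon 6: GAA Glu / GAA Glu — identical.
Codon 7: CCA Pro / AUU Ile — nonsynonymous.
Codon 8: AAA Lys / AAA Lys — identical.
Codon 9: AAU Asn / AAU Asn — identical.
Codon 10: CGC Arg / CGG Arg — synonymous.
Synonymous differences: 1.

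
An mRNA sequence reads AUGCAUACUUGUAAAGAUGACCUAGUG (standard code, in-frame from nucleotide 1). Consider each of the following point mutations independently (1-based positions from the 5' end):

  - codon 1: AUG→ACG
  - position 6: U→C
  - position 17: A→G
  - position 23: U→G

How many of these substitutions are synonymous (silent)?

Codon 1: AUG (Met) → ACG (Thr) — missense.
Codon 2: CAU (His) → CAC (His) — synonymous.
Codon 6: GAU (Asp) → GGU (Gly) — missense.
Codon 8: CUA (Leu) → CGA (Arg) — missense.
Synonymous: 1 of 4.

1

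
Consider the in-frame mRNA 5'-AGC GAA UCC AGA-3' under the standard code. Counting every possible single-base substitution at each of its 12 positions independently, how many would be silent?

Codon 1 (AGC, Ser): 1 synonymous substitution.
Codon 2 (GAA, Glu): 1 synonymous substitution.
Codon 3 (UCC, Ser): 3 synonymous substitutions.
Codon 4 (AGA, Arg): 2 synonymous substitutions.
Total: 1 + 1 + 3 + 2 = 7.

7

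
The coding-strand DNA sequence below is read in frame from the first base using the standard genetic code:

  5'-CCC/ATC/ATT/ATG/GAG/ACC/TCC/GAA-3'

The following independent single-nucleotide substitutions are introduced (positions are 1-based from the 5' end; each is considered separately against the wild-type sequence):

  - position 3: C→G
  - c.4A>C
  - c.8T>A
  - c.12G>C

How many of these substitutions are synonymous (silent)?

1

Codon 1: CCC (Pro) → CCG (Pro) — synonymous.
Codon 2: ATC (Ile) → CTC (Leu) — missense.
Codon 3: ATT (Ile) → AAT (Asn) — missense.
Codon 4: ATG (Met) → ATC (Ile) — missense.
Synonymous: 1 of 4.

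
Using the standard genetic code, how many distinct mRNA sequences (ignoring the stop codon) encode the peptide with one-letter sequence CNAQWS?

Cys: 2 codons.
Asn: 2 codons.
Ala: 4 codons.
Gln: 2 codons.
Trp: 1 codon.
Ser: 6 codons.
2 × 2 × 4 × 2 × 1 × 6 = 192.

192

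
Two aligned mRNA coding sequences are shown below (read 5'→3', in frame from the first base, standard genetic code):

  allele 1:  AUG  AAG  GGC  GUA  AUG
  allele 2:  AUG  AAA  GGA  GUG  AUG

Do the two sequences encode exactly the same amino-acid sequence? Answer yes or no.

yes

Codon 1: AUG Met / AUG Met — identical.
Codon 2: AAG Lys / AAA Lys — synonymous.
Codon 3: GGC Gly / GGA Gly — synonymous.
Codon 4: GUA Val / GUG Val — synonymous.
Codon 5: AUG Met / AUG Met — identical.
Nonsynonymous differences: 0 → same protein.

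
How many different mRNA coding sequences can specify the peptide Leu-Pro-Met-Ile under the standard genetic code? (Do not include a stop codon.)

72

Leu: 6 codons.
Pro: 4 codons.
Met: 1 codon.
Ile: 3 codons.
6 × 4 × 1 × 3 = 72.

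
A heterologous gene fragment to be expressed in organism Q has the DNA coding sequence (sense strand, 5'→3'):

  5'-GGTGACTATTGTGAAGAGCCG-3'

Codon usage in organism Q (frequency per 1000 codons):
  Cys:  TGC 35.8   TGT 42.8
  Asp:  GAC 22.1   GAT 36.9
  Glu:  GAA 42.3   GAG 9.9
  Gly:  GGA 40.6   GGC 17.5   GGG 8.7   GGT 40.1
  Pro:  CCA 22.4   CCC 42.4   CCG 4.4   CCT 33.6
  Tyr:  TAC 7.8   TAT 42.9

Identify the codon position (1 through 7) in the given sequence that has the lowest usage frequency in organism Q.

7

Codon 1 GGT (Gly): 40.1 per 1000.
Codon 2 GAC (Asp): 22.1 per 1000.
Codon 3 TAT (Tyr): 42.9 per 1000.
Codon 4 TGT (Cys): 42.8 per 1000.
Codon 5 GAA (Glu): 42.3 per 1000.
Codon 6 GAG (Glu): 9.9 per 1000.
Codon 7 CCG (Pro): 4.4 per 1000.
Lowest frequency is 4.4 at codon 7.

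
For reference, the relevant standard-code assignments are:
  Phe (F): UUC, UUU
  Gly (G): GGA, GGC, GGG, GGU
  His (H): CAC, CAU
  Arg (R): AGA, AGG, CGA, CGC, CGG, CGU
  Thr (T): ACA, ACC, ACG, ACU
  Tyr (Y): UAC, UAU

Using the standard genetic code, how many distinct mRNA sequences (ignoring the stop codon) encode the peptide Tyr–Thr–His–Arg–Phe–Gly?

Tyr: 2 codons.
Thr: 4 codons.
His: 2 codons.
Arg: 6 codons.
Phe: 2 codons.
Gly: 4 codons.
2 × 4 × 2 × 6 × 2 × 4 = 768.

768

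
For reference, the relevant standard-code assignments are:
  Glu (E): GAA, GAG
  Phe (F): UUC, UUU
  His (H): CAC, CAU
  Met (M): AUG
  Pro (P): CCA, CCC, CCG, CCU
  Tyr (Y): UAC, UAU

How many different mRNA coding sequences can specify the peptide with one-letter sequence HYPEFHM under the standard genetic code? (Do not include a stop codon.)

His: 2 codons.
Tyr: 2 codons.
Pro: 4 codons.
Glu: 2 codons.
Phe: 2 codons.
His: 2 codons.
Met: 1 codon.
2 × 2 × 4 × 2 × 2 × 2 × 1 = 128.

128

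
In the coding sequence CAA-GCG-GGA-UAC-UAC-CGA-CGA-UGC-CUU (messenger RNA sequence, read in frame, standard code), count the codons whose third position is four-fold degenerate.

Codon 1 CAA (Gln): third position 2-fold.
Codon 2 GCG (Ala): third position 4-fold.
Codon 3 GGA (Gly): third position 4-fold.
Codon 4 UAC (Tyr): third position 2-fold.
Codon 5 UAC (Tyr): third position 2-fold.
Codon 6 CGA (Arg): third position 4-fold.
Codon 7 CGA (Arg): third position 4-fold.
Codon 8 UGC (Cys): third position 2-fold.
Codon 9 CUU (Leu): third position 4-fold.
Four-fold degenerate third positions: 5.

5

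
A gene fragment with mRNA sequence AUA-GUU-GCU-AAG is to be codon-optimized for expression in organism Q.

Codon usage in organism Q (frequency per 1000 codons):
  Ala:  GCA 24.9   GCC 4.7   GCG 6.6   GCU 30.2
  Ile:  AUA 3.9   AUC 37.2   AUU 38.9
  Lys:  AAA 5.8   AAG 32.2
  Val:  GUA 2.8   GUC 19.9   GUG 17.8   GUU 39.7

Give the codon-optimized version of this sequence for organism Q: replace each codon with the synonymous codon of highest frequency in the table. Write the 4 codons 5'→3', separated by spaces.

AUU GUU GCU AAG

Codon 1 (Ile): best is AUU at 38.9.
Codon 2 (Val): best is GUU at 39.7.
Codon 3 (Ala): best is GCU at 30.2.
Codon 4 (Lys): best is AAG at 32.2.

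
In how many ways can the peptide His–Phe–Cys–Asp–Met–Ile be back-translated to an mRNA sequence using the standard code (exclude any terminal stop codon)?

48

His: 2 codons.
Phe: 2 codons.
Cys: 2 codons.
Asp: 2 codons.
Met: 1 codon.
Ile: 3 codons.
2 × 2 × 2 × 2 × 1 × 3 = 48.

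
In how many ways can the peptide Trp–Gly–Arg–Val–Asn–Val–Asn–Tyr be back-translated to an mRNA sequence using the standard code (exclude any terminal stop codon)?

Trp: 1 codon.
Gly: 4 codons.
Arg: 6 codons.
Val: 4 codons.
Asn: 2 codons.
Val: 4 codons.
Asn: 2 codons.
Tyr: 2 codons.
1 × 4 × 6 × 4 × 2 × 4 × 2 × 2 = 3072.

3072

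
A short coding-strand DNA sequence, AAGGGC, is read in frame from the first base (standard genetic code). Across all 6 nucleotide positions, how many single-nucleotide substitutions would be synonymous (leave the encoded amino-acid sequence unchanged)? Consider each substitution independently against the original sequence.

4

Codon 1 (AAG, Lys): 1 synonymous substitution.
Codon 2 (GGC, Gly): 3 synonymous substitutions.
Total: 1 + 3 = 4.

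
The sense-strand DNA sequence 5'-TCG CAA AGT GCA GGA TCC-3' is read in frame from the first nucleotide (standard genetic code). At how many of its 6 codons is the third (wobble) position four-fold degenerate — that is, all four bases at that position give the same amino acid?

Codon 1 TCG (Ser): third position 4-fold.
Codon 2 CAA (Gln): third position 2-fold.
Codon 3 AGT (Ser): third position 2-fold.
Codon 4 GCA (Ala): third position 4-fold.
Codon 5 GGA (Gly): third position 4-fold.
Codon 6 TCC (Ser): third position 4-fold.
Four-fold degenerate third positions: 4.

4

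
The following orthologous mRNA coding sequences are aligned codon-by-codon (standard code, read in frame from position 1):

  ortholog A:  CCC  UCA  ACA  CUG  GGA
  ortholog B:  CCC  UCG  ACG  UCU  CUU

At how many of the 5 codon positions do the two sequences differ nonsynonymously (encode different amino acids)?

2

Codon 1: CCC Pro / CCC Pro — identical.
Codon 2: UCA Ser / UCG Ser — synonymous.
Codon 3: ACA Thr / ACG Thr — synonymous.
Codon 4: CUG Leu / UCU Ser — nonsynonymous.
Codon 5: GGA Gly / CUU Leu — nonsynonymous.
Nonsynonymous differences: 2.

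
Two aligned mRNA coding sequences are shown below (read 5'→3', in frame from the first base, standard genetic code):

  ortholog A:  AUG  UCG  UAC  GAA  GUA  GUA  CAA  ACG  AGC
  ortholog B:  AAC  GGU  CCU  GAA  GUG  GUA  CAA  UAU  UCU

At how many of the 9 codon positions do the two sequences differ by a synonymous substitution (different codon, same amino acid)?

Codon 1: AUG Met / AAC Asn — nonsynonymous.
Codon 2: UCG Ser / GGU Gly — nonsynonymous.
Codon 3: UAC Tyr / CCU Pro — nonsynonymous.
Codon 4: GAA Glu / GAA Glu — identical.
Codon 5: GUA Val / GUG Val — synonymous.
Codon 6: GUA Val / GUA Val — identical.
Codon 7: CAA Gln / CAA Gln — identical.
Codon 8: ACG Thr / UAU Tyr — nonsynonymous.
Codon 9: AGC Ser / UCU Ser — synonymous.
Synonymous differences: 2.

2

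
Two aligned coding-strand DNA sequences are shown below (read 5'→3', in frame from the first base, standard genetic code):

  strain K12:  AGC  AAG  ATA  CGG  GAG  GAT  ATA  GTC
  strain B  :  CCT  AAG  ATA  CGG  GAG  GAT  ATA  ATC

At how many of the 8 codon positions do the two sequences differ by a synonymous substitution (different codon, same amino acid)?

0

Codon 1: AGC Ser / CCT Pro — nonsynonymous.
Codon 2: AAG Lys / AAG Lys — identical.
Codon 3: ATA Ile / ATA Ile — identical.
Codon 4: CGG Arg / CGG Arg — identical.
Codon 5: GAG Glu / GAG Glu — identical.
Codon 6: GAT Asp / GAT Asp — identical.
Codon 7: ATA Ile / ATA Ile — identical.
Codon 8: GTC Val / ATC Ile — nonsynonymous.
Synonymous differences: 0.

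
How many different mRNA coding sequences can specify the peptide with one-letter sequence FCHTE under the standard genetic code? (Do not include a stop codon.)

64

Phe: 2 codons.
Cys: 2 codons.
His: 2 codons.
Thr: 4 codons.
Glu: 2 codons.
2 × 2 × 2 × 4 × 2 = 64.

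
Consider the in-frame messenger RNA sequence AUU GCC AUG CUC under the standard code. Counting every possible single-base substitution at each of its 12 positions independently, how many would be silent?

8

Codon 1 (AUU, Ile): 2 synonymous substitutions.
Codon 2 (GCC, Ala): 3 synonymous substitutions.
Codon 3 (AUG, Met): 0 synonymous substitutions.
Codon 4 (CUC, Leu): 3 synonymous substitutions.
Total: 2 + 3 + 0 + 3 = 8.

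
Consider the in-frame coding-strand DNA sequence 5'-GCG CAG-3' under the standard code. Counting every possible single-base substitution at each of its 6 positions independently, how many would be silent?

4

Codon 1 (GCG, Ala): 3 synonymous substitutions.
Codon 2 (CAG, Gln): 1 synonymous substitution.
Total: 3 + 1 = 4.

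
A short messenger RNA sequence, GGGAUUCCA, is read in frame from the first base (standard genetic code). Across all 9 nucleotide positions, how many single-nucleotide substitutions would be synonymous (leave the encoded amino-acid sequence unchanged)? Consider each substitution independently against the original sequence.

8

Codon 1 (GGG, Gly): 3 synonymous substitutions.
Codon 2 (AUU, Ile): 2 synonymous substitutions.
Codon 3 (CCA, Pro): 3 synonymous substitutions.
Total: 3 + 2 + 3 = 8.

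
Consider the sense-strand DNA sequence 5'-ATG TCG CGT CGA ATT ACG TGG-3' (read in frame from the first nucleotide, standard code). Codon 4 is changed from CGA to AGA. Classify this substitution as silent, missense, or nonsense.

Position 10 falls in codon 4: CGA → Arg.
After the substitution the codon is AGA → Arg.
Both encode Arg, so the change is synonymous.

silent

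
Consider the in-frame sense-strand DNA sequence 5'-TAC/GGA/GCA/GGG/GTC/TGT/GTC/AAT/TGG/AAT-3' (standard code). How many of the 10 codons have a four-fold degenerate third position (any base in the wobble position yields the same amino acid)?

Codon 1 TAC (Tyr): third position 2-fold.
Codon 2 GGA (Gly): third position 4-fold.
Codon 3 GCA (Ala): third position 4-fold.
Codon 4 GGG (Gly): third position 4-fold.
Codon 5 GTC (Val): third position 4-fold.
Codon 6 TGT (Cys): third position 2-fold.
Codon 7 GTC (Val): third position 4-fold.
Codon 8 AAT (Asn): third position 2-fold.
Codon 9 TGG (Trp): third position 1-fold.
Codon 10 AAT (Asn): third position 2-fold.
Four-fold degenerate third positions: 5.

5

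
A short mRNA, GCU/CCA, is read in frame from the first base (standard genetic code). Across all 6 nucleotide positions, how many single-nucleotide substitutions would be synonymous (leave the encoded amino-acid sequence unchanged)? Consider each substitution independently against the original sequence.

6

Codon 1 (GCU, Ala): 3 synonymous substitutions.
Codon 2 (CCA, Pro): 3 synonymous substitutions.
Total: 3 + 3 = 6.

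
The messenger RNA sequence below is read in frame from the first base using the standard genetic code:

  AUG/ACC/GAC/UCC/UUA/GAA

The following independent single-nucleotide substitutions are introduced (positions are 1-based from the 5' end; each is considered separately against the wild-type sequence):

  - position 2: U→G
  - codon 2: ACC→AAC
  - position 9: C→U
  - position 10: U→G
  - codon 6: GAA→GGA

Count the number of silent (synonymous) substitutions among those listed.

1

Codon 1: AUG (Met) → AGG (Arg) — missense.
Codon 2: ACC (Thr) → AAC (Asn) — missense.
Codon 3: GAC (Asp) → GAU (Asp) — synonymous.
Codon 4: UCC (Ser) → GCC (Ala) — missense.
Codon 6: GAA (Glu) → GGA (Gly) — missense.
Synonymous: 1 of 5.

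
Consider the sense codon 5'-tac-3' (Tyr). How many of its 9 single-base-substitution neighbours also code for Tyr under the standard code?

Position 1: none → 0 synonymous.
Position 2: none → 0 synonymous.
Position 3: TAT → 1 synonymous.
Total: 0 + 0 + 1 = 1.

1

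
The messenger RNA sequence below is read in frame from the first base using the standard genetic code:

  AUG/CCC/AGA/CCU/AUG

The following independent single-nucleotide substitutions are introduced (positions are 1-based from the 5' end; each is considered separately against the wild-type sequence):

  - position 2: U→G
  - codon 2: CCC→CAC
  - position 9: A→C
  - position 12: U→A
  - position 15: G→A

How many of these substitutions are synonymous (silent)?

1

Codon 1: AUG (Met) → AGG (Arg) — missense.
Codon 2: CCC (Pro) → CAC (His) — missense.
Codon 3: AGA (Arg) → AGC (Ser) — missense.
Codon 4: CCU (Pro) → CCA (Pro) — synonymous.
Codon 5: AUG (Met) → AUA (Ile) — missense.
Synonymous: 1 of 5.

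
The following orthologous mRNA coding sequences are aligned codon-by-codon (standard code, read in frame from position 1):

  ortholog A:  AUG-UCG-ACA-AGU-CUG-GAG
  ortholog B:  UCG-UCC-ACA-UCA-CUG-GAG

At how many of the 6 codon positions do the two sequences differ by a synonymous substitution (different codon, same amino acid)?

Codon 1: AUG Met / UCG Ser — nonsynonymous.
Codon 2: UCG Ser / UCC Ser — synonymous.
Codon 3: ACA Thr / ACA Thr — identical.
Codon 4: AGU Ser / UCA Ser — synonymous.
Codon 5: CUG Leu / CUG Leu — identical.
Codon 6: GAG Glu / GAG Glu — identical.
Synonymous differences: 2.

2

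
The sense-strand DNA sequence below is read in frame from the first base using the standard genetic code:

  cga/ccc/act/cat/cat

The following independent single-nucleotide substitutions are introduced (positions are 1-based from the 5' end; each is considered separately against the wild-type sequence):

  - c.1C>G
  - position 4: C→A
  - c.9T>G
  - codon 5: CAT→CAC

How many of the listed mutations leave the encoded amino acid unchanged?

Codon 1: CGA (Arg) → GGA (Gly) — missense.
Codon 2: CCC (Pro) → ACC (Thr) — missense.
Codon 3: ACT (Thr) → ACG (Thr) — synonymous.
Codon 5: CAT (His) → CAC (His) — synonymous.
Synonymous: 2 of 4.

2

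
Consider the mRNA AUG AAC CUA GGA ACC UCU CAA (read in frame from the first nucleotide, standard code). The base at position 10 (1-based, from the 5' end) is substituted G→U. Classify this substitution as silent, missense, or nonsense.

Position 10 falls in codon 4: GGA → Gly.
After the substitution the codon is UGA → Stop.
The new codon is a stop codon, so this is a nonsense mutation.

nonsense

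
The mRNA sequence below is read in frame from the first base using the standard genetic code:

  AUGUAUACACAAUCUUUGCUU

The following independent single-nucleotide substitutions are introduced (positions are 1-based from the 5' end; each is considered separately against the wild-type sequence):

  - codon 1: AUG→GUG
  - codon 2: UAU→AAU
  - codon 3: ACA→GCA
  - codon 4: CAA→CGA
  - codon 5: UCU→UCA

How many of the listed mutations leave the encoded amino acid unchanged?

Codon 1: AUG (Met) → GUG (Val) — missense.
Codon 2: UAU (Tyr) → AAU (Asn) — missense.
Codon 3: ACA (Thr) → GCA (Ala) — missense.
Codon 4: CAA (Gln) → CGA (Arg) — missense.
Codon 5: UCU (Ser) → UCA (Ser) — synonymous.
Synonymous: 1 of 5.

1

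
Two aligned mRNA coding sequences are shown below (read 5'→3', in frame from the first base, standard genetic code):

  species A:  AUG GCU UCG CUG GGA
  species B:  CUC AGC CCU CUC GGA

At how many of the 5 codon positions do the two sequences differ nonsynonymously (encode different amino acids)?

3

Codon 1: AUG Met / CUC Leu — nonsynonymous.
Codon 2: GCU Ala / AGC Ser — nonsynonymous.
Codon 3: UCG Ser / CCU Pro — nonsynonymous.
Codon 4: CUG Leu / CUC Leu — synonymous.
Codon 5: GGA Gly / GGA Gly — identical.
Nonsynonymous differences: 3.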